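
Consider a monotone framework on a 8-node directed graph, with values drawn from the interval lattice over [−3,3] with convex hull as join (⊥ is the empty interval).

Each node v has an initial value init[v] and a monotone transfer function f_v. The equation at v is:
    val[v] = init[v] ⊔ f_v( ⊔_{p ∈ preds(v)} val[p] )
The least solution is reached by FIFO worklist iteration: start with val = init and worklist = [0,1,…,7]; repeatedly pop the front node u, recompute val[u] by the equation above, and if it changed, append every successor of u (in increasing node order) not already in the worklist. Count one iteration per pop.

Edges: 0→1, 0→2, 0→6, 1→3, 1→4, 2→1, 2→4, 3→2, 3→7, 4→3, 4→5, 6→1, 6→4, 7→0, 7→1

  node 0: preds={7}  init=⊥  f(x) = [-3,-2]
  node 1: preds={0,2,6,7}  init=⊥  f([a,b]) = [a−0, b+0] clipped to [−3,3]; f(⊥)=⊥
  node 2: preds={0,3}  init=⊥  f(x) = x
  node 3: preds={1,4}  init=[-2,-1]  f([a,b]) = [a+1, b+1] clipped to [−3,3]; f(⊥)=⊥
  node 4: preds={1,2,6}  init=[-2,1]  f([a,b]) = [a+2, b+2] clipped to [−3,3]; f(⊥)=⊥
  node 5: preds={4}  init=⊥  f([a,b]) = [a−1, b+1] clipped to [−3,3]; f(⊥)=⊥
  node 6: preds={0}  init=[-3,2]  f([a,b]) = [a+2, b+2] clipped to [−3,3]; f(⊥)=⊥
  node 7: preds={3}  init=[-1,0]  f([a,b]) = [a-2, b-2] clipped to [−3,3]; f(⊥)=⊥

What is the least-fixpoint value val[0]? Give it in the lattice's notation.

[-3,-2]

Worklist (15 pops):
  #1 pop 0: in=[-1,0] → [-3,-2] (was ⊥); enqueue []
  #2 pop 1: in=[-3,2] → [-3,2] (was ⊥); enqueue []
  #3 pop 2: in=[-3,-1] → [-3,-1] (was ⊥); enqueue [1]
  #4 pop 3: in=[-3,2] → [-2,3] (was [-2,-1]); enqueue [2]
  #5 pop 4: in=[-3,2] → [-2,3] (was [-2,1]); enqueue [3]
  #6 pop 5: in=[-2,3] → [-3,3] (was ⊥); enqueue []
  #7 pop 6: in=[-3,-2] → [-3,2] (no change)
  #8 pop 7: in=[-2,3] → [-3,1] (was [-1,0]); enqueue [0]
  #9 pop 1: in=[-3,2] → [-3,2] (no change)
  #10 pop 2: in=[-3,3] → [-3,3] (was [-3,-1]); enqueue [1,4]
  #11 pop 3: in=[-3,3] → [-2,3] (no change)
  #12 pop 0: in=[-3,1] → [-3,-2] (no change)
  #13 pop 1: in=[-3,3] → [-3,3] (was [-3,2]); enqueue [3]
  #14 pop 4: in=[-3,3] → [-2,3] (no change)
  #15 pop 3: in=[-3,3] → [-2,3] (no change)

Fixpoint:
  val[0] = [-3,-2]
  val[1] = [-3,3]
  val[2] = [-3,3]
  val[3] = [-2,3]
  val[4] = [-2,3]
  val[5] = [-3,3]
  val[6] = [-3,2]
  val[7] = [-3,1]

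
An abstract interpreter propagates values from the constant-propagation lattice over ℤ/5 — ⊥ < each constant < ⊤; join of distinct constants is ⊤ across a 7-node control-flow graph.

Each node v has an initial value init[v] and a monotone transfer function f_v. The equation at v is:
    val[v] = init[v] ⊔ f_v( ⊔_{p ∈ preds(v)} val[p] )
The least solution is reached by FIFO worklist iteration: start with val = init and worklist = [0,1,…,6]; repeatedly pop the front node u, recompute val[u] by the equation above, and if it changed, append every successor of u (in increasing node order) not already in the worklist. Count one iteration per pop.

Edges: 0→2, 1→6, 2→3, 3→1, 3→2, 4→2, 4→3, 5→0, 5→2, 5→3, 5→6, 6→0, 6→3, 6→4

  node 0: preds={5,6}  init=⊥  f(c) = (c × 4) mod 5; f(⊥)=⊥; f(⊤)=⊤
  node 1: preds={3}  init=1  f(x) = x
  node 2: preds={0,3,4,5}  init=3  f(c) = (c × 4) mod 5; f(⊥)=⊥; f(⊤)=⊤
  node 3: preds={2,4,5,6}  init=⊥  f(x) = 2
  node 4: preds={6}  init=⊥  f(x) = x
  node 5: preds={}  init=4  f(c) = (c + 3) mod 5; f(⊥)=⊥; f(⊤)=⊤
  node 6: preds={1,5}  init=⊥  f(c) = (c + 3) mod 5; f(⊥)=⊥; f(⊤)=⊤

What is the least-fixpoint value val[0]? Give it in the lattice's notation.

⊤

Iteration log — 15 steps:
  step 1. node 0  ⊔preds=4  new=1  old=⊥  +wl: 
  step 2. node 1  ⊔preds=⊥  new=1  stable
  step 3. node 2  ⊔preds=⊤  new=⊤  old=3  +wl: 
  step 4. node 3  ⊔preds=⊤  new=2  old=⊥  +wl: 1,2
  step 5. node 4  ⊔preds=⊥  new=⊥  stable
  step 6. node 5  ⊔preds=⊥  new=4  stable
  step 7. node 6  ⊔preds=⊤  new=⊤  old=⊥  +wl: 0,3,4
  step 8. node 1  ⊔preds=2  new=⊤  old=1  +wl: 6
  step 9. node 2  ⊔preds=⊤  new=⊤  stable
  step 10. node 0  ⊔preds=⊤  new=⊤  old=1  +wl: 2
  step 11. node 3  ⊔preds=⊤  new=2  stable
  step 12. node 4  ⊔preds=⊤  new=⊤  old=⊥  +wl: 3
  step 13. node 6  ⊔preds=⊤  new=⊤  stable
  step 14. node 2  ⊔preds=⊤  new=⊤  stable
  step 15. node 3  ⊔preds=⊤  new=2  stable

Least fixpoint reached:
  node 0: ⊤
  node 1: ⊤
  node 2: ⊤
  node 3: 2
  node 4: ⊤
  node 5: 4
  node 6: ⊤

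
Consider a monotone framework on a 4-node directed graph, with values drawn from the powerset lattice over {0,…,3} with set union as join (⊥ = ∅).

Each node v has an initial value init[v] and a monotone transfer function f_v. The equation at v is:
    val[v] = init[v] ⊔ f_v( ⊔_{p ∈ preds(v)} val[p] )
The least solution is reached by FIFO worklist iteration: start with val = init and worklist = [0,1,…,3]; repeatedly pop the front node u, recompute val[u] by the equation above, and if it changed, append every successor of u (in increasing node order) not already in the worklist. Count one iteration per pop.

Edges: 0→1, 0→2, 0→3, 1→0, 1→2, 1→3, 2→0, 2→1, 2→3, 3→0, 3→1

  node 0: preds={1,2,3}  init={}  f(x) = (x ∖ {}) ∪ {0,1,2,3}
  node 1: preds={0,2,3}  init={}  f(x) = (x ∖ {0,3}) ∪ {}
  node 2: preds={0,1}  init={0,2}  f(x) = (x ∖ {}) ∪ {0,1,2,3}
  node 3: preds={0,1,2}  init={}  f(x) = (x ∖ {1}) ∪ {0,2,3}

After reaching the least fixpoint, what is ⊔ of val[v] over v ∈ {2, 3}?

{0,1,2,3}

Worklist (6 pops):
  #1 pop 0: in={0,2} → {0,1,2,3} (was {}); enqueue []
  #2 pop 1: in={0,1,2,3} → {1,2} (was {}); enqueue [0]
  #3 pop 2: in={0,1,2,3} → {0,1,2,3} (was {0,2}); enqueue [1]
  #4 pop 3: in={0,1,2,3} → {0,2,3} (was {}); enqueue []
  #5 pop 0: in={0,1,2,3} → {0,1,2,3} (no change)
  #6 pop 1: in={0,1,2,3} → {1,2} (no change)

Fixpoint:
  val[0] = {0,1,2,3}
  val[1] = {1,2}
  val[2] = {0,1,2,3}
  val[3] = {0,2,3}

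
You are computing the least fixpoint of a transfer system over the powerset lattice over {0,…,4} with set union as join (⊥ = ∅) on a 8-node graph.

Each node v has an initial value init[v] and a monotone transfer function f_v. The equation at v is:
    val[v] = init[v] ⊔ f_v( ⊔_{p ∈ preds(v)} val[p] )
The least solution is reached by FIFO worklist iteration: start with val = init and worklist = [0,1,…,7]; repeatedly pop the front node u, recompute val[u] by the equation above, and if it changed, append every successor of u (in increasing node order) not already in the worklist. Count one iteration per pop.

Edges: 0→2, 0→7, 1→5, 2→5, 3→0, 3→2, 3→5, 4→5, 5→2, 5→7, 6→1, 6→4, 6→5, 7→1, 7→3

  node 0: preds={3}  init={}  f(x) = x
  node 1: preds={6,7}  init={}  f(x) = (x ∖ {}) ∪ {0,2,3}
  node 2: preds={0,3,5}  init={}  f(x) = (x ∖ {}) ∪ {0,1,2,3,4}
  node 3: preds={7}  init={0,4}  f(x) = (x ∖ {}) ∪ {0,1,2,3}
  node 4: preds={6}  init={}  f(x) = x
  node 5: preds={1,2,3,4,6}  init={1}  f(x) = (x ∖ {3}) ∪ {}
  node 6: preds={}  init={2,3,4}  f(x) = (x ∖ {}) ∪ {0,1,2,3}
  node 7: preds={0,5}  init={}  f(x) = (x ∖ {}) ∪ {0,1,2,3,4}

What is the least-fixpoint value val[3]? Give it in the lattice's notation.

{0,1,2,3,4}

Iteration log — 15 steps:
  step 1. node 0  ⊔preds={0,4}  new={0,4}  old={}  +wl: 
  step 2. node 1  ⊔preds={2,3,4}  new={0,2,3,4}  old={}  +wl: 
  step 3. node 2  ⊔preds={0,1,4}  new={0,1,2,3,4}  old={}  +wl: 
  step 4. node 3  ⊔preds={}  new={0,1,2,3,4}  old={0,4}  +wl: 0,2
  step 5. node 4  ⊔preds={2,3,4}  new={2,3,4}  old={}  +wl: 
  step 6. node 5  ⊔preds={0,1,2,3,4}  new={0,1,2,4}  old={1}  +wl: 
  step 7. node 6  ⊔preds={}  new={0,1,2,3,4}  old={2,3,4}  +wl: 1,4,5
  step 8. node 7  ⊔preds={0,1,2,4}  new={0,1,2,3,4}  old={}  +wl: 3
  step 9. node 0  ⊔preds={0,1,2,3,4}  new={0,1,2,3,4}  old={0,4}  +wl: 7
  step 10. node 2  ⊔preds={0,1,2,3,4}  new={0,1,2,3,4}  stable
  step 11. node 1  ⊔preds={0,1,2,3,4}  new={0,1,2,3,4}  old={0,2,3,4}  +wl: 
  step 12. node 4  ⊔preds={0,1,2,3,4}  new={0,1,2,3,4}  old={2,3,4}  +wl: 
  step 13. node 5  ⊔preds={0,1,2,3,4}  new={0,1,2,4}  stable
  step 14. node 3  ⊔preds={0,1,2,3,4}  new={0,1,2,3,4}  stable
  step 15. node 7  ⊔preds={0,1,2,3,4}  new={0,1,2,3,4}  stable

Least fixpoint reached:
  node 0: {0,1,2,3,4}
  node 1: {0,1,2,3,4}
  node 2: {0,1,2,3,4}
  node 3: {0,1,2,3,4}
  node 4: {0,1,2,3,4}
  node 5: {0,1,2,4}
  node 6: {0,1,2,3,4}
  node 7: {0,1,2,3,4}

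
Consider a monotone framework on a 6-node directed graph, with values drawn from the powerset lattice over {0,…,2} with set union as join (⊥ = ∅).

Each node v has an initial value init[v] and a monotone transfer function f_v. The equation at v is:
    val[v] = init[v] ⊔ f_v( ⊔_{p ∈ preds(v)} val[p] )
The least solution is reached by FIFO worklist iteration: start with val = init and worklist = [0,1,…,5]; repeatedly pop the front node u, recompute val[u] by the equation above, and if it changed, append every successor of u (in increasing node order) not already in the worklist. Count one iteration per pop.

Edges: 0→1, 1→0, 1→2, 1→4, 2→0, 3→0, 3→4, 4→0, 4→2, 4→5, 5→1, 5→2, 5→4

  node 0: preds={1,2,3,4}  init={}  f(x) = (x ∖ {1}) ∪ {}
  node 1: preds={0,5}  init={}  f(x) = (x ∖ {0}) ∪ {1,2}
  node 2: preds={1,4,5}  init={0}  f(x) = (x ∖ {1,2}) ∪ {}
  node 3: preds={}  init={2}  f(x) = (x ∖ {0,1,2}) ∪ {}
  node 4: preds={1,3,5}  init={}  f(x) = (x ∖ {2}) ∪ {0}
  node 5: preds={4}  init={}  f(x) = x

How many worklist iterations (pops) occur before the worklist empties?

10

Iteration log — 10 steps:
  step 1. node 0  ⊔preds={0,2}  new={0,2}  old={}  +wl: 
  step 2. node 1  ⊔preds={0,2}  new={1,2}  old={}  +wl: 0
  step 3. node 2  ⊔preds={1,2}  new={0}  stable
  step 4. node 3  ⊔preds={}  new={2}  stable
  step 5. node 4  ⊔preds={1,2}  new={0,1}  old={}  +wl: 2
  step 6. node 5  ⊔preds={0,1}  new={0,1}  old={}  +wl: 1,4
  step 7. node 0  ⊔preds={0,1,2}  new={0,2}  stable
  step 8. node 2  ⊔preds={0,1,2}  new={0}  stable
  step 9. node 1  ⊔preds={0,1,2}  new={1,2}  stable
  step 10. node 4  ⊔preds={0,1,2}  new={0,1}  stable

Least fixpoint reached:
  node 0: {0,2}
  node 1: {1,2}
  node 2: {0}
  node 3: {2}
  node 4: {0,1}
  node 5: {0,1}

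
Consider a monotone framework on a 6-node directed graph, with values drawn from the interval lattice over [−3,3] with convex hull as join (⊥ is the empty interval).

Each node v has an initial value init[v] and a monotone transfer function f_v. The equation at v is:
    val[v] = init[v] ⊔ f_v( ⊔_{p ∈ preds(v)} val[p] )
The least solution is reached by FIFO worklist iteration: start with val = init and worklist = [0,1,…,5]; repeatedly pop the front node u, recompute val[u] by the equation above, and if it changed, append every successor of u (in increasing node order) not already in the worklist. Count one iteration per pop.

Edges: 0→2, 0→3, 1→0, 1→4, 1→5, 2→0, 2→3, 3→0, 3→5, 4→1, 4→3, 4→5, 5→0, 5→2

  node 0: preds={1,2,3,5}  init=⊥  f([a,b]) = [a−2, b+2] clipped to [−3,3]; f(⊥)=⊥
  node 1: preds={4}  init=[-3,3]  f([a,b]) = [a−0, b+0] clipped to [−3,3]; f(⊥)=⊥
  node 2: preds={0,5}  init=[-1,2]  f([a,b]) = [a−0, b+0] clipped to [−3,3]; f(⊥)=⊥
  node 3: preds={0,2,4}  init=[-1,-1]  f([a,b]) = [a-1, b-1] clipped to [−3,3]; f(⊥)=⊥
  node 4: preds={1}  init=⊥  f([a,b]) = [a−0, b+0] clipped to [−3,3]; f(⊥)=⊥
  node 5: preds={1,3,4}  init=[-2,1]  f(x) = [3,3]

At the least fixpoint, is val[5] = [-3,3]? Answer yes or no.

no

Worklist (10 pops):
  #1 pop 0: in=[-3,3] → [-3,3] (was ⊥); enqueue []
  #2 pop 1: in=⊥ → [-3,3] (no change)
  #3 pop 2: in=[-3,3] → [-3,3] (was [-1,2]); enqueue [0]
  #4 pop 3: in=[-3,3] → [-3,2] (was [-1,-1]); enqueue []
  #5 pop 4: in=[-3,3] → [-3,3] (was ⊥); enqueue [1,3]
  #6 pop 5: in=[-3,3] → [-2,3] (was [-2,1]); enqueue [2]
  #7 pop 0: in=[-3,3] → [-3,3] (no change)
  #8 pop 1: in=[-3,3] → [-3,3] (no change)
  #9 pop 3: in=[-3,3] → [-3,2] (no change)
  #10 pop 2: in=[-3,3] → [-3,3] (no change)

Fixpoint:
  val[0] = [-3,3]
  val[1] = [-3,3]
  val[2] = [-3,3]
  val[3] = [-3,2]
  val[4] = [-3,3]
  val[5] = [-2,3]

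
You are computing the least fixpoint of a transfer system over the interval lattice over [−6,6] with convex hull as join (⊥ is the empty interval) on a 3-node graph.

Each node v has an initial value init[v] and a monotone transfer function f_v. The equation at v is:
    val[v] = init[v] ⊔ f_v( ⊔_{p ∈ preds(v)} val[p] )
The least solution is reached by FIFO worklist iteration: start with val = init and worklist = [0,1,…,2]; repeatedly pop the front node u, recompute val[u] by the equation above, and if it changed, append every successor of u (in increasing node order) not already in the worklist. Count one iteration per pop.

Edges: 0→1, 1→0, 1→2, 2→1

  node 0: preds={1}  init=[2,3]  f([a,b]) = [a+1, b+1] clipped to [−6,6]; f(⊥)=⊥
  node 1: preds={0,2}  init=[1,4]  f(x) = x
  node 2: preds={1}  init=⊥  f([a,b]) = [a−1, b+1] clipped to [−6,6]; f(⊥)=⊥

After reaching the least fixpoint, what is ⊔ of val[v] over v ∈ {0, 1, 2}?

[-6,6]

Iteration log — 26 steps:
  step 1. node 0  ⊔preds=[1,4]  new=[2,5]  old=[2,3]  +wl: 
  step 2. node 1  ⊔preds=[2,5]  new=[1,5]  old=[1,4]  +wl: 0
  step 3. node 2  ⊔preds=[1,5]  new=[0,6]  old=⊥  +wl: 1
  step 4. node 0  ⊔preds=[1,5]  new=[2,6]  old=[2,5]  +wl: 
  step 5. node 1  ⊔preds=[0,6]  new=[0,6]  old=[1,5]  +wl: 0,2
  step 6. node 0  ⊔preds=[0,6]  new=[1,6]  old=[2,6]  +wl: 1
  step 7. node 2  ⊔preds=[0,6]  new=[-1,6]  old=[0,6]  +wl: 
  step 8. node 1  ⊔preds=[-1,6]  new=[-1,6]  old=[0,6]  +wl: 0,2
  step 9. node 0  ⊔preds=[-1,6]  new=[0,6]  old=[1,6]  +wl: 1
  step 10. node 2  ⊔preds=[-1,6]  new=[-2,6]  old=[-1,6]  +wl: 
  step 11. node 1  ⊔preds=[-2,6]  new=[-2,6]  old=[-1,6]  +wl: 0,2
  step 12. node 0  ⊔preds=[-2,6]  new=[-1,6]  old=[0,6]  +wl: 1
  step 13. node 2  ⊔preds=[-2,6]  new=[-3,6]  old=[-2,6]  +wl: 
  step 14. node 1  ⊔preds=[-3,6]  new=[-3,6]  old=[-2,6]  +wl: 0,2
  step 15. node 0  ⊔preds=[-3,6]  new=[-2,6]  old=[-1,6]  +wl: 1
  step 16. node 2  ⊔preds=[-3,6]  new=[-4,6]  old=[-3,6]  +wl: 
  step 17. node 1  ⊔preds=[-4,6]  new=[-4,6]  old=[-3,6]  +wl: 0,2
  step 18. node 0  ⊔preds=[-4,6]  new=[-3,6]  old=[-2,6]  +wl: 1
  step 19. node 2  ⊔preds=[-4,6]  new=[-5,6]  old=[-4,6]  +wl: 
  step 20. node 1  ⊔preds=[-5,6]  new=[-5,6]  old=[-4,6]  +wl: 0,2
  step 21. node 0  ⊔preds=[-5,6]  new=[-4,6]  old=[-3,6]  +wl: 1
  step 22. node 2  ⊔preds=[-5,6]  new=[-6,6]  old=[-5,6]  +wl: 
  step 23. node 1  ⊔preds=[-6,6]  new=[-6,6]  old=[-5,6]  +wl: 0,2
  step 24. node 0  ⊔preds=[-6,6]  new=[-5,6]  old=[-4,6]  +wl: 1
  step 25. node 2  ⊔preds=[-6,6]  new=[-6,6]  stable
  step 26. node 1  ⊔preds=[-6,6]  new=[-6,6]  stable

Least fixpoint reached:
  node 0: [-5,6]
  node 1: [-6,6]
  node 2: [-6,6]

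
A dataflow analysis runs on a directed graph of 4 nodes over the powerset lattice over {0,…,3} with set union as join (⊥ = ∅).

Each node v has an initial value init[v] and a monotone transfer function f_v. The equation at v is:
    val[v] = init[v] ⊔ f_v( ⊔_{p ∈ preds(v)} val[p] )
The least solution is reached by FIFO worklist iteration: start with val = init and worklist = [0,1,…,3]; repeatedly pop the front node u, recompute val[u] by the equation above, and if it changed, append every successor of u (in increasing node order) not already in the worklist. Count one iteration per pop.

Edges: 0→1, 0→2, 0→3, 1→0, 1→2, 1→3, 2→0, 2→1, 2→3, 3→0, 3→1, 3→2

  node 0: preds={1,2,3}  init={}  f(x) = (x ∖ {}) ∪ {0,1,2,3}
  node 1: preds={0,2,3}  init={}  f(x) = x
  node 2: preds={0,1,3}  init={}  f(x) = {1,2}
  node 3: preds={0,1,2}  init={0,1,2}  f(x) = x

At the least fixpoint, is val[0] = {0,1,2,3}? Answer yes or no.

yes

Iteration log — 7 steps:
  step 1. node 0  ⊔preds={0,1,2}  new={0,1,2,3}  old={}  +wl: 
  step 2. node 1  ⊔preds={0,1,2,3}  new={0,1,2,3}  old={}  +wl: 0
  step 3. node 2  ⊔preds={0,1,2,3}  new={1,2}  old={}  +wl: 1
  step 4. node 3  ⊔preds={0,1,2,3}  new={0,1,2,3}  old={0,1,2}  +wl: 2
  step 5. node 0  ⊔preds={0,1,2,3}  new={0,1,2,3}  stable
  step 6. node 1  ⊔preds={0,1,2,3}  new={0,1,2,3}  stable
  step 7. node 2  ⊔preds={0,1,2,3}  new={1,2}  stable

Least fixpoint reached:
  node 0: {0,1,2,3}
  node 1: {0,1,2,3}
  node 2: {1,2}
  node 3: {0,1,2,3}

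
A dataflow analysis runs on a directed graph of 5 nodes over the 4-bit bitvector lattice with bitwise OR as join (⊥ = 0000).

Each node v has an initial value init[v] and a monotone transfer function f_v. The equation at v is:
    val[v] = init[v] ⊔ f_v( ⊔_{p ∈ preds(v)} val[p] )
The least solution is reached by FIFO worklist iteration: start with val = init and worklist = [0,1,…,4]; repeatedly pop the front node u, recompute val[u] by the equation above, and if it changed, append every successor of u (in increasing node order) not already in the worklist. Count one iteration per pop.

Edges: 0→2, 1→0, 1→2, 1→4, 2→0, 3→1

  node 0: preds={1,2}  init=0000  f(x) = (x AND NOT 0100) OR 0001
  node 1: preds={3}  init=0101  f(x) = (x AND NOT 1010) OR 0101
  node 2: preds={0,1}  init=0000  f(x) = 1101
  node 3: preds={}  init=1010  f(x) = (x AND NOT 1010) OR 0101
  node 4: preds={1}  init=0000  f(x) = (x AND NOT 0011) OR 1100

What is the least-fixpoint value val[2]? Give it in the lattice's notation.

Trace (8 dequeues):
  [1] u=0 | in 0101 | out 0001 | prev 0000 | push {}
  [2] u=1 | in 1010 | out 0101 | ==
  [3] u=2 | in 0101 | out 1101 | prev 0000 | push {0}
  [4] u=3 | in 0000 | out 1111 | prev 1010 | push {1}
  [5] u=4 | in 0101 | out 1100 | prev 0000 | push {}
  [6] u=0 | in 1101 | out 1001 | prev 0001 | push {2}
  [7] u=1 | in 1111 | out 0101 | ==
  [8] u=2 | in 1101 | out 1101 | ==

Converged values:
  [0] 1001
  [1] 0101
  [2] 1101
  [3] 1111
  [4] 1100

1101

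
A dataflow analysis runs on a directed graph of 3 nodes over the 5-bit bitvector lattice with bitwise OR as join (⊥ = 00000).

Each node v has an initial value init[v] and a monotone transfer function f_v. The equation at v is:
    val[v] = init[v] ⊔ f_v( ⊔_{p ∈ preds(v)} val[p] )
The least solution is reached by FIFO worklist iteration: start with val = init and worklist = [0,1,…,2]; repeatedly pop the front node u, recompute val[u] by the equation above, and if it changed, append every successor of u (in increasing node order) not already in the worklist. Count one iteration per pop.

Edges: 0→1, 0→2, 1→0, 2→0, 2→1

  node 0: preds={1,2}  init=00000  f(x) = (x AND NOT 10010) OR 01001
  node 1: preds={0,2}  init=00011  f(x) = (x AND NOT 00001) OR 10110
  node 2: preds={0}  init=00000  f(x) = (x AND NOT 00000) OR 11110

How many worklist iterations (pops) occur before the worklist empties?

Worklist (6 pops):
  #1 pop 0: in=00011 → 01001 (was 00000); enqueue []
  #2 pop 1: in=01001 → 11111 (was 00011); enqueue [0]
  #3 pop 2: in=01001 → 11111 (was 00000); enqueue [1]
  #4 pop 0: in=11111 → 01101 (was 01001); enqueue [2]
  #5 pop 1: in=11111 → 11111 (no change)
  #6 pop 2: in=01101 → 11111 (no change)

Fixpoint:
  val[0] = 01101
  val[1] = 11111
  val[2] = 11111

6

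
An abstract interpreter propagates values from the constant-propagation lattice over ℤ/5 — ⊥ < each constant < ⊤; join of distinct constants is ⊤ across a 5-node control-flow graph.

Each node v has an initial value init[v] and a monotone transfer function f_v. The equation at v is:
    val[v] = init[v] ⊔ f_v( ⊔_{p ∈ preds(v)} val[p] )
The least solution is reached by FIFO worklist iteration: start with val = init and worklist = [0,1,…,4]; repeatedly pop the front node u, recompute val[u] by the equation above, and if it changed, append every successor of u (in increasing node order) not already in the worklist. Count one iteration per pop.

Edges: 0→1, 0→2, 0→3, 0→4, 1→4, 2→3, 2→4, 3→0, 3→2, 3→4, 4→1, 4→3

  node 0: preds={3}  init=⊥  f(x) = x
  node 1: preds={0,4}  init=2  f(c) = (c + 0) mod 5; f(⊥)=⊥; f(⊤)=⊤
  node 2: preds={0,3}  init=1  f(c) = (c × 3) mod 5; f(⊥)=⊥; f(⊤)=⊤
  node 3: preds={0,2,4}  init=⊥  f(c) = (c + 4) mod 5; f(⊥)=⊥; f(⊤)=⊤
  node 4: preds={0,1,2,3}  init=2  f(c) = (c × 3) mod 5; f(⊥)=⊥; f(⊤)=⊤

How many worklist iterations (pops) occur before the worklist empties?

10

Worklist (10 pops):
  #1 pop 0: in=⊥ → ⊥ (no change)
  #2 pop 1: in=2 → 2 (no change)
  #3 pop 2: in=⊥ → 1 (no change)
  #4 pop 3: in=⊤ → ⊤ (was ⊥); enqueue [0,2]
  #5 pop 4: in=⊤ → ⊤ (was 2); enqueue [1,3]
  #6 pop 0: in=⊤ → ⊤ (was ⊥); enqueue [4]
  #7 pop 2: in=⊤ → ⊤ (was 1); enqueue []
  #8 pop 1: in=⊤ → ⊤ (was 2); enqueue []
  #9 pop 3: in=⊤ → ⊤ (no change)
  #10 pop 4: in=⊤ → ⊤ (no change)

Fixpoint:
  val[0] = ⊤
  val[1] = ⊤
  val[2] = ⊤
  val[3] = ⊤
  val[4] = ⊤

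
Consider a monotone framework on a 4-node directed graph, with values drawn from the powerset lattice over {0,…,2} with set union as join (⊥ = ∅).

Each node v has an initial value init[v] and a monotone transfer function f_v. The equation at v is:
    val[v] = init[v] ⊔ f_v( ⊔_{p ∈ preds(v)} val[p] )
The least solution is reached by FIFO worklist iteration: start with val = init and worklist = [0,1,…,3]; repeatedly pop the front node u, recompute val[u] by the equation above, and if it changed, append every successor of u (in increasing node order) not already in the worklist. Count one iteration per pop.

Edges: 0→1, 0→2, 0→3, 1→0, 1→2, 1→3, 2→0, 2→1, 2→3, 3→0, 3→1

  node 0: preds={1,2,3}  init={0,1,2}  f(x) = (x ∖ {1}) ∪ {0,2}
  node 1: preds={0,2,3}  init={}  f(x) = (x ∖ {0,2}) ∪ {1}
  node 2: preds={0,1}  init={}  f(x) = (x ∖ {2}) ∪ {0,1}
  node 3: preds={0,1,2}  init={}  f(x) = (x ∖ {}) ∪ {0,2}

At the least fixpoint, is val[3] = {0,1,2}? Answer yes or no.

yes

Worklist (6 pops):
  #1 pop 0: in={} → {0,1,2} (no change)
  #2 pop 1: in={0,1,2} → {1} (was {}); enqueue [0]
  #3 pop 2: in={0,1,2} → {0,1} (was {}); enqueue [1]
  #4 pop 3: in={0,1,2} → {0,1,2} (was {}); enqueue []
  #5 pop 0: in={0,1,2} → {0,1,2} (no change)
  #6 pop 1: in={0,1,2} → {1} (no change)

Fixpoint:
  val[0] = {0,1,2}
  val[1] = {1}
  val[2] = {0,1}
  val[3] = {0,1,2}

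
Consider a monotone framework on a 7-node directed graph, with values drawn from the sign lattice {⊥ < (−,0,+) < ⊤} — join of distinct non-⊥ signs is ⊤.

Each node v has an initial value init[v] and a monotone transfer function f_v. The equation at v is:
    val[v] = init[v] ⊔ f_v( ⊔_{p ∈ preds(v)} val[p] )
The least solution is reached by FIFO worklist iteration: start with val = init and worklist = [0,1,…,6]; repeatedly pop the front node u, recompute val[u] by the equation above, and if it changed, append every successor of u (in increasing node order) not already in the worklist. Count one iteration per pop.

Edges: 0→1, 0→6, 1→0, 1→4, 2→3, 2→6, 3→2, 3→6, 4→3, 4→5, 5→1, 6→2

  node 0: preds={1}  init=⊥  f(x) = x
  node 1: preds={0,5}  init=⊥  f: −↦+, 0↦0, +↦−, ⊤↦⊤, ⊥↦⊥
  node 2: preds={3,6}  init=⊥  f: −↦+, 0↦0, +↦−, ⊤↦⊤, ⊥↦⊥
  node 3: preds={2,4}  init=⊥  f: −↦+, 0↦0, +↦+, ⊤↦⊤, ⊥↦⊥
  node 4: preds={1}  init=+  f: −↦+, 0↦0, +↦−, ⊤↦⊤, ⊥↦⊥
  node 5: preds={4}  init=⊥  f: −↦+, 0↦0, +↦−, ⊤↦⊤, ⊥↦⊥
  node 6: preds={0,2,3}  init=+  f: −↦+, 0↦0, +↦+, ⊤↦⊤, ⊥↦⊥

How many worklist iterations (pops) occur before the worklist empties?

Trace (21 dequeues):
  [1] u=0 | in ⊥ | out ⊥ | ==
  [2] u=1 | in ⊥ | out ⊥ | ==
  [3] u=2 | in + | out − | prev ⊥ | push {}
  [4] u=3 | in ⊤ | out ⊤ | prev ⊥ | push {2}
  [5] u=4 | in ⊥ | out + | ==
  [6] u=5 | in + | out − | prev ⊥ | push {1}
  [7] u=6 | in ⊤ | out ⊤ | prev + | push {}
  [8] u=2 | in ⊤ | out ⊤ | prev − | push {3,6}
  [9] u=1 | in − | out + | prev ⊥ | push {0,4}
  [10] u=3 | in ⊤ | out ⊤ | ==
  [11] u=6 | in ⊤ | out ⊤ | ==
  [12] u=0 | in + | out + | prev ⊥ | push {1,6}
  [13] u=4 | in + | out ⊤ | prev + | push {3,5}
  [14] u=1 | in ⊤ | out ⊤ | prev + | push {0,4}
  [15] u=6 | in ⊤ | out ⊤ | ==
  [16] u=3 | in ⊤ | out ⊤ | ==
  [17] u=5 | in ⊤ | out ⊤ | prev − | push {1}
  [18] u=0 | in ⊤ | out ⊤ | prev + | push {6}
  [19] u=4 | in ⊤ | out ⊤ | ==
  [20] u=1 | in ⊤ | out ⊤ | ==
  [21] u=6 | in ⊤ | out ⊤ | ==

Converged values:
  [0] ⊤
  [1] ⊤
  [2] ⊤
  [3] ⊤
  [4] ⊤
  [5] ⊤
  [6] ⊤

21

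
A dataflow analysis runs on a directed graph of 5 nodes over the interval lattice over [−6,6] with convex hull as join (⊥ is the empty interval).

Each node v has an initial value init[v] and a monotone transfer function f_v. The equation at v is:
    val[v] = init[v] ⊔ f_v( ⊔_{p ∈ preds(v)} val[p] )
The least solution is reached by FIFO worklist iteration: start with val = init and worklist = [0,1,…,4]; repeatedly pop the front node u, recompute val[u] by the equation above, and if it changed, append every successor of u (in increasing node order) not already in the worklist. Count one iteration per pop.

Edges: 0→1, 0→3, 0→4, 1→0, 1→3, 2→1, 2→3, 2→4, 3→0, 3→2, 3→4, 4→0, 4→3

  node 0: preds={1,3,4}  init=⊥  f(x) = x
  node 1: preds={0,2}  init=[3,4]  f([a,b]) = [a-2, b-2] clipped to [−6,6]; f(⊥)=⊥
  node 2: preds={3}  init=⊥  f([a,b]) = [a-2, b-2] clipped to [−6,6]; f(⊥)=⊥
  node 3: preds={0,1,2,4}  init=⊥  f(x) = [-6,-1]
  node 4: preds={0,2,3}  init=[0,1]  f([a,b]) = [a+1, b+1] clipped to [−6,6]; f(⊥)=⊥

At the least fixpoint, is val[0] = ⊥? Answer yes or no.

Iteration log — 14 steps:
  step 1. node 0  ⊔preds=[0,4]  new=[0,4]  old=⊥  +wl: 
  step 2. node 1  ⊔preds=[0,4]  new=[-2,4]  old=[3,4]  +wl: 0
  step 3. node 2  ⊔preds=⊥  new=⊥  stable
  step 4. node 3  ⊔preds=[-2,4]  new=[-6,-1]  old=⊥  +wl: 2
  step 5. node 4  ⊔preds=[-6,4]  new=[-5,5]  old=[0,1]  +wl: 3
  step 6. node 0  ⊔preds=[-6,5]  new=[-6,5]  old=[0,4]  +wl: 1,4
  step 7. node 2  ⊔preds=[-6,-1]  new=[-6,-3]  old=⊥  +wl: 
  step 8. node 3  ⊔preds=[-6,5]  new=[-6,-1]  stable
  step 9. node 1  ⊔preds=[-6,5]  new=[-6,4]  old=[-2,4]  +wl: 0,3
  step 10. node 4  ⊔preds=[-6,5]  new=[-5,6]  old=[-5,5]  +wl: 
  step 11. node 0  ⊔preds=[-6,6]  new=[-6,6]  old=[-6,5]  +wl: 1,4
  step 12. node 3  ⊔preds=[-6,6]  new=[-6,-1]  stable
  step 13. node 1  ⊔preds=[-6,6]  new=[-6,4]  stable
  step 14. node 4  ⊔preds=[-6,6]  new=[-5,6]  stable

Least fixpoint reached:
  node 0: [-6,6]
  node 1: [-6,4]
  node 2: [-6,-3]
  node 3: [-6,-1]
  node 4: [-5,6]

no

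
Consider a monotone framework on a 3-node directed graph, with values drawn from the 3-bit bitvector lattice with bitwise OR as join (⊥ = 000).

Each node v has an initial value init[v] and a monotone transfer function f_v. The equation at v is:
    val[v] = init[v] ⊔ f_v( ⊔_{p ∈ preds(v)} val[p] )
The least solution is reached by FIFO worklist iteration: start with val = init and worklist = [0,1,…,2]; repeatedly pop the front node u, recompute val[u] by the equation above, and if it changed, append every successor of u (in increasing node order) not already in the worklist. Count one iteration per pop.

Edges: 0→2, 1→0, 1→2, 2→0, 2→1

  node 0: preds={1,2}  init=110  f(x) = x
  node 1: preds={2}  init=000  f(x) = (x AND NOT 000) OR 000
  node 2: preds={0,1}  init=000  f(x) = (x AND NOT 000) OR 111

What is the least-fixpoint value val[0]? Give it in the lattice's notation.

111

Worklist (7 pops):
  #1 pop 0: in=000 → 110 (no change)
  #2 pop 1: in=000 → 000 (no change)
  #3 pop 2: in=110 → 111 (was 000); enqueue [0,1]
  #4 pop 0: in=111 → 111 (was 110); enqueue [2]
  #5 pop 1: in=111 → 111 (was 000); enqueue [0]
  #6 pop 2: in=111 → 111 (no change)
  #7 pop 0: in=111 → 111 (no change)

Fixpoint:
  val[0] = 111
  val[1] = 111
  val[2] = 111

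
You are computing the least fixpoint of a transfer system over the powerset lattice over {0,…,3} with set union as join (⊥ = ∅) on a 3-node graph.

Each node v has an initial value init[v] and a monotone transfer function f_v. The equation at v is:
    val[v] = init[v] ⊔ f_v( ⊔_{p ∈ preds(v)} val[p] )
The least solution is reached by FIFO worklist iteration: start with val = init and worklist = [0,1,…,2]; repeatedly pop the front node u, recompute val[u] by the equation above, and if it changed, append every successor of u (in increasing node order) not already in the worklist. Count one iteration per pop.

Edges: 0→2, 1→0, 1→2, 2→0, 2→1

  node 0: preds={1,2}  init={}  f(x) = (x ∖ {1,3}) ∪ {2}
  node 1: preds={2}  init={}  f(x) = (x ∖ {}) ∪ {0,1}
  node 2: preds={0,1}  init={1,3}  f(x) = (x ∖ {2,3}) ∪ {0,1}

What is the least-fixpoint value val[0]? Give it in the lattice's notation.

{0,2}

Trace (6 dequeues):
  [1] u=0 | in {1,3} | out {2} | prev {} | push {}
  [2] u=1 | in {1,3} | out {0,1,3} | prev {} | push {0}
  [3] u=2 | in {0,1,2,3} | out {0,1,3} | prev {1,3} | push {1}
  [4] u=0 | in {0,1,3} | out {0,2} | prev {2} | push {2}
  [5] u=1 | in {0,1,3} | out {0,1,3} | ==
  [6] u=2 | in {0,1,2,3} | out {0,1,3} | ==

Converged values:
  [0] {0,2}
  [1] {0,1,3}
  [2] {0,1,3}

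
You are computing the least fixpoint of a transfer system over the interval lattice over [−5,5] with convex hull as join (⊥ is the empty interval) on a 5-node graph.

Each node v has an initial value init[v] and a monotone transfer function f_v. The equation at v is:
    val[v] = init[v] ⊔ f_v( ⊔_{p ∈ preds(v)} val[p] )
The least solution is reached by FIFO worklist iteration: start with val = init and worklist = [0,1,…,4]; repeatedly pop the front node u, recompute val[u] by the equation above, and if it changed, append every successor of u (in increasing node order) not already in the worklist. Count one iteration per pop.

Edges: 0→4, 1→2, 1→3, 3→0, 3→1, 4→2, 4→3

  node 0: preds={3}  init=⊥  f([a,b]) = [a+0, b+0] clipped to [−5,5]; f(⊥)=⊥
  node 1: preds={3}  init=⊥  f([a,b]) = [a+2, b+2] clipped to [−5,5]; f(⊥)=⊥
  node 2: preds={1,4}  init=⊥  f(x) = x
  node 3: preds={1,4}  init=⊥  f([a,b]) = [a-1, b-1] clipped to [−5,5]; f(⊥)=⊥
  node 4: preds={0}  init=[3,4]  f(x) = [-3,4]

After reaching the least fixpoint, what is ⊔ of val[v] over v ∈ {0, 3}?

Worklist (15 pops):
  #1 pop 0: in=⊥ → ⊥ (no change)
  #2 pop 1: in=⊥ → ⊥ (no change)
  #3 pop 2: in=[3,4] → [3,4] (was ⊥); enqueue []
  #4 pop 3: in=[3,4] → [2,3] (was ⊥); enqueue [0,1]
  #5 pop 4: in=⊥ → [-3,4] (was [3,4]); enqueue [2,3]
  #6 pop 0: in=[2,3] → [2,3] (was ⊥); enqueue [4]
  #7 pop 1: in=[2,3] → [4,5] (was ⊥); enqueue []
  #8 pop 2: in=[-3,5] → [-3,5] (was [3,4]); enqueue []
  #9 pop 3: in=[-3,5] → [-4,4] (was [2,3]); enqueue [0,1]
  #10 pop 4: in=[2,3] → [-3,4] (no change)
  #11 pop 0: in=[-4,4] → [-4,4] (was [2,3]); enqueue [4]
  #12 pop 1: in=[-4,4] → [-2,5] (was [4,5]); enqueue [2,3]
  #13 pop 4: in=[-4,4] → [-3,4] (no change)
  #14 pop 2: in=[-3,5] → [-3,5] (no change)
  #15 pop 3: in=[-3,5] → [-4,4] (no change)

Fixpoint:
  val[0] = [-4,4]
  val[1] = [-2,5]
  val[2] = [-3,5]
  val[3] = [-4,4]
  val[4] = [-3,4]

[-4,4]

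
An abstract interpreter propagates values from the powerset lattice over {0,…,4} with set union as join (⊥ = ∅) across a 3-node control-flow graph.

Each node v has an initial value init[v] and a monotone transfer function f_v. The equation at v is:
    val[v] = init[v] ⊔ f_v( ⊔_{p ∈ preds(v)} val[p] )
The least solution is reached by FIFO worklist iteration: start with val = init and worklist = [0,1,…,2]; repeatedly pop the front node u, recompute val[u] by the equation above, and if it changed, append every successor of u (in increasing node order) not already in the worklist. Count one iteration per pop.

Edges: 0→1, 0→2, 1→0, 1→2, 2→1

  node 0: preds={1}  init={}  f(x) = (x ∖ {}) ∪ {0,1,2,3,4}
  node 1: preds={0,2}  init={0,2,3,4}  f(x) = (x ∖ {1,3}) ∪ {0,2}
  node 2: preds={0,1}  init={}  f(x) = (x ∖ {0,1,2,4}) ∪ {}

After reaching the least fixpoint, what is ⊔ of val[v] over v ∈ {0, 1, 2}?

{0,1,2,3,4}

Iteration log — 4 steps:
  step 1. node 0  ⊔preds={0,2,3,4}  new={0,1,2,3,4}  old={}  +wl: 
  step 2. node 1  ⊔preds={0,1,2,3,4}  new={0,2,3,4}  stable
  step 3. node 2  ⊔preds={0,1,2,3,4}  new={3}  old={}  +wl: 1
  step 4. node 1  ⊔preds={0,1,2,3,4}  new={0,2,3,4}  stable

Least fixpoint reached:
  node 0: {0,1,2,3,4}
  node 1: {0,2,3,4}
  node 2: {3}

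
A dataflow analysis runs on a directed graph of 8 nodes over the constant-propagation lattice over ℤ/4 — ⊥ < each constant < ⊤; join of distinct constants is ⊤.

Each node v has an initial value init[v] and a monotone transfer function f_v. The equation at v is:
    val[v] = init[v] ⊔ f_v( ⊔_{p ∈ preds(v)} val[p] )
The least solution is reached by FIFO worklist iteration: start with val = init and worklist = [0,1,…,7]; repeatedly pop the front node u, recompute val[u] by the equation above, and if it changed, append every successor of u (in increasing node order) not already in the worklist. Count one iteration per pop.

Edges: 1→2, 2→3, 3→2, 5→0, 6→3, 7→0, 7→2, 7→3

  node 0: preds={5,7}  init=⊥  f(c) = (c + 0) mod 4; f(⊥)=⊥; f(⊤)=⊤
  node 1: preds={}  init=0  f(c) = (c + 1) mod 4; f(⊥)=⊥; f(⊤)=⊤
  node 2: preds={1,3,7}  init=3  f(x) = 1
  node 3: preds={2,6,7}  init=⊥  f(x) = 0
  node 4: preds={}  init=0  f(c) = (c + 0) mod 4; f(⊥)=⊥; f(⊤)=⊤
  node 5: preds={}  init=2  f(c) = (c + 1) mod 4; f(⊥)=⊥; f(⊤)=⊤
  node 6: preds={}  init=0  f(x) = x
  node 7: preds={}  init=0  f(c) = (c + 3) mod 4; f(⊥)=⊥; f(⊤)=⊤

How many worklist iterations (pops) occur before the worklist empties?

9

Trace (9 dequeues):
  [1] u=0 | in ⊤ | out ⊤ | prev ⊥ | push {}
  [2] u=1 | in ⊥ | out 0 | ==
  [3] u=2 | in 0 | out ⊤ | prev 3 | push {}
  [4] u=3 | in ⊤ | out 0 | prev ⊥ | push {2}
  [5] u=4 | in ⊥ | out 0 | ==
  [6] u=5 | in ⊥ | out 2 | ==
  [7] u=6 | in ⊥ | out 0 | ==
  [8] u=7 | in ⊥ | out 0 | ==
  [9] u=2 | in 0 | out ⊤ | ==

Converged values:
  [0] ⊤
  [1] 0
  [2] ⊤
  [3] 0
  [4] 0
  [5] 2
  [6] 0
  [7] 0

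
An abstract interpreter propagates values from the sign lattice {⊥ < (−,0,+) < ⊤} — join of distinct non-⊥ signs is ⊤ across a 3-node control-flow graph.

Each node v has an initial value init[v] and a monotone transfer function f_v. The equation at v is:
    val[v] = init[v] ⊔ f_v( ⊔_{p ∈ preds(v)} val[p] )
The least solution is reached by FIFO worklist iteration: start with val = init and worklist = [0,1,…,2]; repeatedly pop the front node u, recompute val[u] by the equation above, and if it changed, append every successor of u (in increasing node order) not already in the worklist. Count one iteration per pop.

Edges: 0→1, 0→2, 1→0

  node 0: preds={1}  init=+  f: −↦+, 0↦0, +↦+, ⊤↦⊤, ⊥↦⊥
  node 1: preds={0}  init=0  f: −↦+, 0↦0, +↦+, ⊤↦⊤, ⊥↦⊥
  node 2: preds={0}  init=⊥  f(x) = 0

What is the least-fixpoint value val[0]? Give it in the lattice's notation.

Trace (4 dequeues):
  [1] u=0 | in 0 | out ⊤ | prev + | push {}
  [2] u=1 | in ⊤ | out ⊤ | prev 0 | push {0}
  [3] u=2 | in ⊤ | out 0 | prev ⊥ | push {}
  [4] u=0 | in ⊤ | out ⊤ | ==

Converged values:
  [0] ⊤
  [1] ⊤
  [2] 0

⊤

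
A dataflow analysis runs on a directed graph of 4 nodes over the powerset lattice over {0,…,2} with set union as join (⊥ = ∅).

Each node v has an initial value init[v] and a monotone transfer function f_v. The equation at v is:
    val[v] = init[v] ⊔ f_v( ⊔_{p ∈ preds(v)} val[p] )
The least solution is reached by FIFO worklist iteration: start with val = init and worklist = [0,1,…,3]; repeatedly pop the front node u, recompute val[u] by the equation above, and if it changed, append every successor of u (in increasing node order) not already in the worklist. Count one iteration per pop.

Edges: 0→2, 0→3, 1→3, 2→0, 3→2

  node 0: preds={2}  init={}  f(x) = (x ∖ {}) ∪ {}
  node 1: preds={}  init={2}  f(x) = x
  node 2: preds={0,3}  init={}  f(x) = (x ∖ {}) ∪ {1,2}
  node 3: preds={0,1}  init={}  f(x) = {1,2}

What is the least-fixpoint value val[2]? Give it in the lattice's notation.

Worklist (7 pops):
  #1 pop 0: in={} → {} (no change)
  #2 pop 1: in={} → {2} (no change)
  #3 pop 2: in={} → {1,2} (was {}); enqueue [0]
  #4 pop 3: in={2} → {1,2} (was {}); enqueue [2]
  #5 pop 0: in={1,2} → {1,2} (was {}); enqueue [3]
  #6 pop 2: in={1,2} → {1,2} (no change)
  #7 pop 3: in={1,2} → {1,2} (no change)

Fixpoint:
  val[0] = {1,2}
  val[1] = {2}
  val[2] = {1,2}
  val[3] = {1,2}

{1,2}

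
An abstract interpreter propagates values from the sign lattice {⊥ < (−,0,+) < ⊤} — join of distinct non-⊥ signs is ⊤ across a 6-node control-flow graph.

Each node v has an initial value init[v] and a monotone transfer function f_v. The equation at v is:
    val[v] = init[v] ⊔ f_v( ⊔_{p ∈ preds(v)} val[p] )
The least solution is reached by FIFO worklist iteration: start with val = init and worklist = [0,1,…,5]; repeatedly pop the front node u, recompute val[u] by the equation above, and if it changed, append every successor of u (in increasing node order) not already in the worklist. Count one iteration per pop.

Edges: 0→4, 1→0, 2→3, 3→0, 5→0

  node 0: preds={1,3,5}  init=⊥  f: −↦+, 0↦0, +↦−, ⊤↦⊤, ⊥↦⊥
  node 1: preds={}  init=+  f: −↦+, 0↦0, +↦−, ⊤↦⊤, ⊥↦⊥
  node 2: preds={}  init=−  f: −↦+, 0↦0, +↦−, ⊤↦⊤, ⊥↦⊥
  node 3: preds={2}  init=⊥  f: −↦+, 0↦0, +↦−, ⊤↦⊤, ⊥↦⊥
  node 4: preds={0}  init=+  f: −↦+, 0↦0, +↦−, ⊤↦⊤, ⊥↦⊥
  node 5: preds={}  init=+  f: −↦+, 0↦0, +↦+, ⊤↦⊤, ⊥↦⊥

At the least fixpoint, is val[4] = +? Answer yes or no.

Trace (7 dequeues):
  [1] u=0 | in + | out − | prev ⊥ | push {}
  [2] u=1 | in ⊥ | out + | ==
  [3] u=2 | in ⊥ | out − | ==
  [4] u=3 | in − | out + | prev ⊥ | push {0}
  [5] u=4 | in − | out + | ==
  [6] u=5 | in ⊥ | out + | ==
  [7] u=0 | in + | out − | ==

Converged values:
  [0] −
  [1] +
  [2] −
  [3] +
  [4] +
  [5] +

yes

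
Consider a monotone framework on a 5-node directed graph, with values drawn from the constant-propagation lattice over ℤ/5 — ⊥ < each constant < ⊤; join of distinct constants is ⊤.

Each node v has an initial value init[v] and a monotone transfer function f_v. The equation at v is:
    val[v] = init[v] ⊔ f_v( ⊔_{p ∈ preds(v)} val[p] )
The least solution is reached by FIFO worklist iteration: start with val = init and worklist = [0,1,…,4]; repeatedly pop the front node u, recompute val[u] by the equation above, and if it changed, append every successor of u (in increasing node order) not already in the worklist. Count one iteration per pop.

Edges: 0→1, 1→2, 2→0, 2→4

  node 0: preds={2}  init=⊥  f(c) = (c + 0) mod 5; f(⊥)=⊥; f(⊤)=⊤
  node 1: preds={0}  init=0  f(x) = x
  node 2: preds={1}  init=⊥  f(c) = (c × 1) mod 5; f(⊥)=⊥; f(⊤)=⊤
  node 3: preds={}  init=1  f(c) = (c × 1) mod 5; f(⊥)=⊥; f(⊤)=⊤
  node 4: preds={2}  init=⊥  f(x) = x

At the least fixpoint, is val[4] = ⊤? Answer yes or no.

Iteration log — 7 steps:
  step 1. node 0  ⊔preds=⊥  new=⊥  stable
  step 2. node 1  ⊔preds=⊥  new=0  stable
  step 3. node 2  ⊔preds=0  new=0  old=⊥  +wl: 0
  step 4. node 3  ⊔preds=⊥  new=1  stable
  step 5. node 4  ⊔preds=0  new=0  old=⊥  +wl: 
  step 6. node 0  ⊔preds=0  new=0  old=⊥  +wl: 1
  step 7. node 1  ⊔preds=0  new=0  stable

Least fixpoint reached:
  node 0: 0
  node 1: 0
  node 2: 0
  node 3: 1
  node 4: 0

no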